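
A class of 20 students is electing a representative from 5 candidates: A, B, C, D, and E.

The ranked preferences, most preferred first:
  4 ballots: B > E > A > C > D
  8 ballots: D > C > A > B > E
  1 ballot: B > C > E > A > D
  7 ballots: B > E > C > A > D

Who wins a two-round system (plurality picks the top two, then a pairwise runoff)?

Round 1 first-place votes: A 0, B 12, C 0, D 8, E 0. B and D advance.
Runoff: B is ranked above D on 12 ballots, D above B on 8.

B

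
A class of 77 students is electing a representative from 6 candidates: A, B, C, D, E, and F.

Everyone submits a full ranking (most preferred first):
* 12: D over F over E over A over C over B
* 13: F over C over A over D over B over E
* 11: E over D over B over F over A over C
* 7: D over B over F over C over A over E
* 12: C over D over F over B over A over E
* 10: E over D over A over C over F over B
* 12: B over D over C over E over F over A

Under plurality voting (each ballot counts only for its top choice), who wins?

First-place votes: A 0, B 12, C 12, D 19, E 21, F 13.

E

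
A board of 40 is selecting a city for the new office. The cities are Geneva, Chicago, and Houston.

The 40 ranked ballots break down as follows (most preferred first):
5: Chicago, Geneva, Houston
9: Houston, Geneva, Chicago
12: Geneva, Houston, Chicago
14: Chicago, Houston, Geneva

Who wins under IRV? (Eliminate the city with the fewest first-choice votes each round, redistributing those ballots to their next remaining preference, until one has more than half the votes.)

Round 1: Geneva 12, Chicago 19, Houston 9. Houston eliminated.
Round 2: Geneva 21, Chicago 19. Geneva has a majority (≥21).

Geneva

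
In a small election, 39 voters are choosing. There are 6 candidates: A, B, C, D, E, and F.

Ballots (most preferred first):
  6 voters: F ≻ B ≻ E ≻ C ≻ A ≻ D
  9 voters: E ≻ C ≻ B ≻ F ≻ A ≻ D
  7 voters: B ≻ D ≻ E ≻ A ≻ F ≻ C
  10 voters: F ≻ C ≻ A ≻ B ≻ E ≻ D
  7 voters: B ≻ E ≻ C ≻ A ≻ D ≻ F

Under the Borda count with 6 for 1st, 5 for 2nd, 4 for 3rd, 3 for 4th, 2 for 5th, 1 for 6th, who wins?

A: 6×2 + 9×2 + 7×3 + 10×4 + 7×3 = 112
B: 6×5 + 9×4 + 7×6 + 10×3 + 7×6 = 180
C: 6×3 + 9×5 + 7×1 + 10×5 + 7×4 = 148
D: 6×1 + 9×1 + 7×5 + 10×1 + 7×2 = 74
E: 6×4 + 9×6 + 7×4 + 10×2 + 7×5 = 161
F: 6×6 + 9×3 + 7×2 + 10×6 + 7×1 = 144

B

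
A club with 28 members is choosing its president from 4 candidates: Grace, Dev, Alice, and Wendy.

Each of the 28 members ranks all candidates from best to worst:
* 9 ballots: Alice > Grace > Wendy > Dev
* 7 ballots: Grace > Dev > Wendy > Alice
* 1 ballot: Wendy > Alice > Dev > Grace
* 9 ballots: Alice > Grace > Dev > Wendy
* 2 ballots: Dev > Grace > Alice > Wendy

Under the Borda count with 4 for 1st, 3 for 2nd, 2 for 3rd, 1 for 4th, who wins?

Grace: 9×3 + 7×4 + 1×1 + 9×3 + 2×3 = 89
Dev: 9×1 + 7×3 + 1×2 + 9×2 + 2×4 = 58
Alice: 9×4 + 7×1 + 1×3 + 9×4 + 2×2 = 86
Wendy: 9×2 + 7×2 + 1×4 + 9×1 + 2×1 = 47

Grace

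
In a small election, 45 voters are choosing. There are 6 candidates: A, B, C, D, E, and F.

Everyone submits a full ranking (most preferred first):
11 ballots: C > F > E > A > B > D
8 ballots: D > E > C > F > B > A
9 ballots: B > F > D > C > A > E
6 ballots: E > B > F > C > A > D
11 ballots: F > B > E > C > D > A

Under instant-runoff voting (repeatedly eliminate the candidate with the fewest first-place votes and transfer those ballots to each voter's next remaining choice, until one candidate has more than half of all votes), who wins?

Round 1: A 0, B 9, C 11, D 8, E 6, F 11. A eliminated.
Round 2: B 9, C 11, D 8, E 6, F 11. E eliminated.
Round 3: B 15, C 11, D 8, F 11. D eliminated.
Round 4: B 15, C 19, F 11. F eliminated.
Round 5: B 26, C 19. B has a majority (≥23).

B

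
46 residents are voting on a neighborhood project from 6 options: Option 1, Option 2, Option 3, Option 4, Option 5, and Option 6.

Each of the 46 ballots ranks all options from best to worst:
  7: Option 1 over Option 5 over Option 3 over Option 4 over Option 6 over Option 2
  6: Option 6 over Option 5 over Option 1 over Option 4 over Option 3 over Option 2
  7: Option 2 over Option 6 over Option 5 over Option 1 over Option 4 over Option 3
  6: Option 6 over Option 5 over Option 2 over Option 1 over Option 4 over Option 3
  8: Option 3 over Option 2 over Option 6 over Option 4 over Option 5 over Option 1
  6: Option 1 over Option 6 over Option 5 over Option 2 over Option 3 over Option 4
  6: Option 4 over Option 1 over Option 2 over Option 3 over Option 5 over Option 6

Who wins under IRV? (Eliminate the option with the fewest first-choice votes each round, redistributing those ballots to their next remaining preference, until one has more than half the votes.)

Round 1: Option 1 13, Option 2 7, Option 3 8, Option 4 6, Option 5 0, Option 6 12. Option 5 eliminated.
Round 2: Option 1 13, Option 2 7, Option 3 8, Option 4 6, Option 6 12. Option 4 eliminated.
Round 3: Option 1 19, Option 2 7, Option 3 8, Option 6 12. Option 2 eliminated.
Round 4: Option 1 19, Option 3 8, Option 6 19. Option 3 eliminated.
Round 5: Option 1 19, Option 6 27. Option 6 has a majority (≥24).

Option 6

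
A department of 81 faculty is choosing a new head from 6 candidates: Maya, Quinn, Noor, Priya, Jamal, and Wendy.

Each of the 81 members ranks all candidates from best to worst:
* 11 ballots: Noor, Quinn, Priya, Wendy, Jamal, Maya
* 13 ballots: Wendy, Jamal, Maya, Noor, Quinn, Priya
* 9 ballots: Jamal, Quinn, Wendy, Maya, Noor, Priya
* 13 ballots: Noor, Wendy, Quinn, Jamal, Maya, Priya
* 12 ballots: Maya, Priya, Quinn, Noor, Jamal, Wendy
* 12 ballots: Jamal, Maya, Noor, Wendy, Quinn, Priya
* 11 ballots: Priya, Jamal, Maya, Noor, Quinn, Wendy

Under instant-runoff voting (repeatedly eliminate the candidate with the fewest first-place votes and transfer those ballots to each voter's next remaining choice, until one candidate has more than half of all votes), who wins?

Jamal

Round 1: Maya 12, Quinn 0, Noor 24, Priya 11, Jamal 21, Wendy 13. Quinn eliminated.
Round 2: Maya 12, Noor 24, Priya 11, Jamal 21, Wendy 13. Priya eliminated.
Round 3: Maya 12, Noor 24, Jamal 32, Wendy 13. Maya eliminated.
Round 4: Noor 36, Jamal 32, Wendy 13. Wendy eliminated.
Round 5: Noor 36, Jamal 45. Jamal has a majority (≥41).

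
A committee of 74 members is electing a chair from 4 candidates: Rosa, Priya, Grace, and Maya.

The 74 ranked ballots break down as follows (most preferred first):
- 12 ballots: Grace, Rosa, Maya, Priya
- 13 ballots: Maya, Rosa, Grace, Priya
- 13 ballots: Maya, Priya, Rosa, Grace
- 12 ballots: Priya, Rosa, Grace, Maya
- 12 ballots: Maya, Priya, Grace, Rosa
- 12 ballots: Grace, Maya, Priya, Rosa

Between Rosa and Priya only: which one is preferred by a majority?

Priya

Rosa is ranked above Priya on 25 ballots; Priya above Rosa on 49.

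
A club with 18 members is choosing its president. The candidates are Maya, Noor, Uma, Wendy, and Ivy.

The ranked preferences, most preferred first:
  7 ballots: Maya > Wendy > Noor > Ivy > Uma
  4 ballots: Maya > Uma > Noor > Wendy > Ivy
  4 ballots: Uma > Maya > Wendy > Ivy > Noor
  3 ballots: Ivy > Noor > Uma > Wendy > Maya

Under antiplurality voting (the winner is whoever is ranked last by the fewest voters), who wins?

Last-place votes: Maya 3, Noor 4, Uma 7, Wendy 0, Ivy 4.

Wendy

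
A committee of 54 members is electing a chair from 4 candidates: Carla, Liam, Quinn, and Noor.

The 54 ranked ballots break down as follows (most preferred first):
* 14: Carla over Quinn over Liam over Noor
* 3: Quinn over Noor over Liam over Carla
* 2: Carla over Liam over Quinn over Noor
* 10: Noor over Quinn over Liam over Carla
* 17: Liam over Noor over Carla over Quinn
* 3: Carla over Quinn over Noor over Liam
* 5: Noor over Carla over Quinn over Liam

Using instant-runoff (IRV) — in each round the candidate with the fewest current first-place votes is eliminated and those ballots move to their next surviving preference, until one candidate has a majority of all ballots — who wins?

Round 1: Carla 19, Liam 17, Quinn 3, Noor 15. Quinn eliminated.
Round 2: Carla 19, Liam 17, Noor 18. Liam eliminated.
Round 3: Carla 19, Noor 35. Noor has a majority (≥28).

Noor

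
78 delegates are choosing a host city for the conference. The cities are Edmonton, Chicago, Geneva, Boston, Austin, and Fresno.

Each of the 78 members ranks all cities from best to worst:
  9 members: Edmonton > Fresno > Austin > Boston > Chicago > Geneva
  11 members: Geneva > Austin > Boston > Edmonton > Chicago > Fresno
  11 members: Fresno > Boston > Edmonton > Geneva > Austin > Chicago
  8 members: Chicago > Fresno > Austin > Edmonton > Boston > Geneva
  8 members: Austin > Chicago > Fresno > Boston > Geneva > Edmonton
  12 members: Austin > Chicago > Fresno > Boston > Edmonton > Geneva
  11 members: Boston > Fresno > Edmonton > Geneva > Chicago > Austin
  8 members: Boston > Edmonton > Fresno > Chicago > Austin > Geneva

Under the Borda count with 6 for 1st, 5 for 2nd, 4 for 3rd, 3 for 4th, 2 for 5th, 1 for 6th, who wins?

Edmonton: 9×6 + 11×3 + 11×4 + 8×3 + 8×1 + 12×2 + 11×4 + 8×5 = 271
Chicago: 9×2 + 11×2 + 11×1 + 8×6 + 8×5 + 12×5 + 11×2 + 8×3 = 245
Geneva: 9×1 + 11×6 + 11×3 + 8×1 + 8×2 + 12×1 + 11×3 + 8×1 = 185
Boston: 9×3 + 11×4 + 11×5 + 8×2 + 8×3 + 12×3 + 11×6 + 8×6 = 316
Austin: 9×4 + 11×5 + 11×2 + 8×4 + 8×6 + 12×6 + 11×1 + 8×2 = 292
Fresno: 9×5 + 11×1 + 11×6 + 8×5 + 8×4 + 12×4 + 11×5 + 8×4 = 329

Fresno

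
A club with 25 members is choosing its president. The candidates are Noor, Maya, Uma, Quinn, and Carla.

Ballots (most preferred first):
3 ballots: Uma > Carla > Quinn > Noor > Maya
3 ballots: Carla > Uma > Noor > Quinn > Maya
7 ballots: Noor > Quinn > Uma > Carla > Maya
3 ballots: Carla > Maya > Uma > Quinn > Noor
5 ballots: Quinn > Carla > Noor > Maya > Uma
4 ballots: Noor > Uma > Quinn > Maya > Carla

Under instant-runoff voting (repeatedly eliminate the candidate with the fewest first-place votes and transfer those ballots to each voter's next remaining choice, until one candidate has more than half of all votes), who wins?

Round 1: Noor 11, Maya 0, Uma 3, Quinn 5, Carla 6. Maya eliminated.
Round 2: Noor 11, Uma 3, Quinn 5, Carla 6. Uma eliminated.
Round 3: Noor 11, Quinn 5, Carla 9. Quinn eliminated.
Round 4: Noor 11, Carla 14. Carla has a majority (≥13).

Carla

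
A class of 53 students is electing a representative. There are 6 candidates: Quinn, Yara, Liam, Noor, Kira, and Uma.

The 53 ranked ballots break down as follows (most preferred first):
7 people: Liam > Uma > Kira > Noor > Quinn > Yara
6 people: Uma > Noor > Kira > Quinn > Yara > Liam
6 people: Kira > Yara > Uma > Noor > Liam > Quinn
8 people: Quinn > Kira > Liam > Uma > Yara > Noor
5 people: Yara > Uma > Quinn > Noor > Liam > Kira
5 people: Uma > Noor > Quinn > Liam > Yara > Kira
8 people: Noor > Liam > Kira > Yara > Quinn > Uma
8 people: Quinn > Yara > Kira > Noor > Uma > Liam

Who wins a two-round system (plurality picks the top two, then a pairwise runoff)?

Round 1 first-place votes: Quinn 16, Yara 5, Liam 7, Noor 8, Kira 6, Uma 11. Quinn and Uma advance.
Runoff: Quinn is ranked above Uma on 24 ballots, Uma above Quinn on 29.

Uma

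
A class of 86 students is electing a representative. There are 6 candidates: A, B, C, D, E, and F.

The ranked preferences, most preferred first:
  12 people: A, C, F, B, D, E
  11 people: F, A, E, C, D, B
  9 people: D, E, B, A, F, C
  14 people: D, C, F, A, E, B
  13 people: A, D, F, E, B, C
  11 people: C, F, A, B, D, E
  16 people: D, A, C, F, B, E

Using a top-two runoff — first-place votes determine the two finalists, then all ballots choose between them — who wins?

Round 1 first-place votes: A 25, B 0, C 11, D 39, E 0, F 11. D and A advance.
Runoff: D is ranked above A on 39 ballots, A above D on 47.

A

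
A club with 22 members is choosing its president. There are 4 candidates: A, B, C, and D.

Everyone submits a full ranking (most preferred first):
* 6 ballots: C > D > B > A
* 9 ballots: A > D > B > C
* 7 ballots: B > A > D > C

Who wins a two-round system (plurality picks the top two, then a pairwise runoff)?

Round 1 first-place votes: A 9, B 7, C 6, D 0. A and B advance.
Runoff: A is ranked above B on 9 ballots, B above A on 13.

B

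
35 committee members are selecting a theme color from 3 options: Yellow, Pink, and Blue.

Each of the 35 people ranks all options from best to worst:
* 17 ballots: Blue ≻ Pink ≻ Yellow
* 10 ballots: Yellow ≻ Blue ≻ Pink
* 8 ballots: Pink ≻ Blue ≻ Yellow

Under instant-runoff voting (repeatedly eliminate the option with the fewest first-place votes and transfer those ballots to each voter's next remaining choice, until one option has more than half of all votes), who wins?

Round 1: Yellow 10, Pink 8, Blue 17. Pink eliminated.
Round 2: Yellow 10, Blue 25. Blue has a majority (≥18).

Blue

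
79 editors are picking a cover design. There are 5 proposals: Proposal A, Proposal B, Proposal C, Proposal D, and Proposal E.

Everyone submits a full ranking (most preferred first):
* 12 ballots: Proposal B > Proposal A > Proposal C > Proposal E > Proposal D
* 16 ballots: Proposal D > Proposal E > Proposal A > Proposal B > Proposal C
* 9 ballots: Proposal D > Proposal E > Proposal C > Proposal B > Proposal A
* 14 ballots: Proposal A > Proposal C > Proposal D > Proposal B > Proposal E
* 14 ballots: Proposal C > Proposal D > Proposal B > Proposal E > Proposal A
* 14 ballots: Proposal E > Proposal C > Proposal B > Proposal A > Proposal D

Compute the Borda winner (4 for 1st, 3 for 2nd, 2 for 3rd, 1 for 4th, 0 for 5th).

Proposal A: 12×3 + 16×2 + 9×0 + 14×4 + 14×0 + 14×1 = 138
Proposal B: 12×4 + 16×1 + 9×1 + 14×1 + 14×2 + 14×2 = 143
Proposal C: 12×2 + 16×0 + 9×2 + 14×3 + 14×4 + 14×3 = 182
Proposal D: 12×0 + 16×4 + 9×4 + 14×2 + 14×3 + 14×0 = 170
Proposal E: 12×1 + 16×3 + 9×3 + 14×0 + 14×1 + 14×4 = 157

Proposal C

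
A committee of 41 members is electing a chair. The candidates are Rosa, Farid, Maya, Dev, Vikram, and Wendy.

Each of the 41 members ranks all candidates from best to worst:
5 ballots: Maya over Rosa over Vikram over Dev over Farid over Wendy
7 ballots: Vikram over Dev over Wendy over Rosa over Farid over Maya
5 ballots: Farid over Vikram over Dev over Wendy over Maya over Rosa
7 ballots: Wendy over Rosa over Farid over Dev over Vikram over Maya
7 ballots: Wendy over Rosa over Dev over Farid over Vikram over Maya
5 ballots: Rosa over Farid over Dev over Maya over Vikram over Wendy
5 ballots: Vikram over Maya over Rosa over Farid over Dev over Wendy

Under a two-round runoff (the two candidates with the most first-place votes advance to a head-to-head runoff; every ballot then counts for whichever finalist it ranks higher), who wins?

Round 1 first-place votes: Rosa 5, Farid 5, Maya 5, Dev 0, Vikram 12, Wendy 14. Wendy and Vikram advance.
Runoff: Wendy is ranked above Vikram on 14 ballots, Vikram above Wendy on 27.

Vikram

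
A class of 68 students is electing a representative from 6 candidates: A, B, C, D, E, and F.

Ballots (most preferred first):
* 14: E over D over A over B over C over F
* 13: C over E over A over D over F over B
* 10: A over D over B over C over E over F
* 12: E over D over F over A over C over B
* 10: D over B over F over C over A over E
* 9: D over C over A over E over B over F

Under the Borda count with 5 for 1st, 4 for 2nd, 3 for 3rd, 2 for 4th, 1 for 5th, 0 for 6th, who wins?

D

A: 14×3 + 13×3 + 10×5 + 12×2 + 10×1 + 9×3 = 192
B: 14×2 + 13×0 + 10×3 + 12×0 + 10×4 + 9×1 = 107
C: 14×1 + 13×5 + 10×2 + 12×1 + 10×2 + 9×4 = 167
D: 14×4 + 13×2 + 10×4 + 12×4 + 10×5 + 9×5 = 265
E: 14×5 + 13×4 + 10×1 + 12×5 + 10×0 + 9×2 = 210
F: 14×0 + 13×1 + 10×0 + 12×3 + 10×3 + 9×0 = 79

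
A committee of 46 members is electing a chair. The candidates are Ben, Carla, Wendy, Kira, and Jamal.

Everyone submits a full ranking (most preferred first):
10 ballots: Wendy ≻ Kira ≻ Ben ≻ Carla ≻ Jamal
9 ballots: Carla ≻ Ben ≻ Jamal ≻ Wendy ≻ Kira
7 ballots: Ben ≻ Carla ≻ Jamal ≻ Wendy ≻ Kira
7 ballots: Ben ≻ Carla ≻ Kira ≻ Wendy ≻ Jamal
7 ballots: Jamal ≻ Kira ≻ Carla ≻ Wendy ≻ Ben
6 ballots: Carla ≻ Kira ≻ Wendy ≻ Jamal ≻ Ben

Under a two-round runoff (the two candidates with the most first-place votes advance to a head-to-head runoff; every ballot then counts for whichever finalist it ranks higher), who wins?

Round 1 first-place votes: Ben 14, Carla 15, Wendy 10, Kira 0, Jamal 7. Carla and Ben advance.
Runoff: Carla is ranked above Ben on 22 ballots, Ben above Carla on 24.

Ben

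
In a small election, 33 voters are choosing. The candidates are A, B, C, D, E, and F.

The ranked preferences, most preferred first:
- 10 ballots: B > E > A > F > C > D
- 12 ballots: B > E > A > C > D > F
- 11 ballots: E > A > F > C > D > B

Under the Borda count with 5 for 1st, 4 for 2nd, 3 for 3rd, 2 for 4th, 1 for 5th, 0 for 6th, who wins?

E

A: 10×3 + 12×3 + 11×4 = 110
B: 10×5 + 12×5 + 11×0 = 110
C: 10×1 + 12×2 + 11×2 = 56
D: 10×0 + 12×1 + 11×1 = 23
E: 10×4 + 12×4 + 11×5 = 143
F: 10×2 + 12×0 + 11×3 = 53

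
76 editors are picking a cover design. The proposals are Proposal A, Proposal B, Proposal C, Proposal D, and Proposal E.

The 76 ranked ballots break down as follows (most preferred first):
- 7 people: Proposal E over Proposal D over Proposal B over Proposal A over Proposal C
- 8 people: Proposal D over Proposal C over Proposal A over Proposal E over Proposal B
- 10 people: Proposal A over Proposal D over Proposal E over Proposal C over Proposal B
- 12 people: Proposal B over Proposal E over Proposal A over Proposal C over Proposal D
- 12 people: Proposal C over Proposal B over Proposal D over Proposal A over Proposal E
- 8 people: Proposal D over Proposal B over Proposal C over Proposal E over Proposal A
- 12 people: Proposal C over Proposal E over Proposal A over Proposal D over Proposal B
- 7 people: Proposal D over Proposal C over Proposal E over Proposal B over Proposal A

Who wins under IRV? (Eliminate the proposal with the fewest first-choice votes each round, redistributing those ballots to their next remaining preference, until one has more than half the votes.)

Proposal D

Round 1: Proposal A 10, Proposal B 12, Proposal C 24, Proposal D 23, Proposal E 7. Proposal E eliminated.
Round 2: Proposal A 10, Proposal B 12, Proposal C 24, Proposal D 30. Proposal A eliminated.
Round 3: Proposal B 12, Proposal C 24, Proposal D 40. Proposal D has a majority (≥39).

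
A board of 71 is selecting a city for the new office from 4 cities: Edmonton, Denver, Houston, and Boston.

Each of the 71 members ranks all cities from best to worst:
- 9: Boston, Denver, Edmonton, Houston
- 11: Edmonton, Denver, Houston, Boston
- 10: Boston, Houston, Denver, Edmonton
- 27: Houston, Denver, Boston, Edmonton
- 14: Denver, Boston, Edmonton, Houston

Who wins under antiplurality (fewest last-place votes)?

Last-place votes: Edmonton 37, Denver 0, Houston 23, Boston 11.

Denver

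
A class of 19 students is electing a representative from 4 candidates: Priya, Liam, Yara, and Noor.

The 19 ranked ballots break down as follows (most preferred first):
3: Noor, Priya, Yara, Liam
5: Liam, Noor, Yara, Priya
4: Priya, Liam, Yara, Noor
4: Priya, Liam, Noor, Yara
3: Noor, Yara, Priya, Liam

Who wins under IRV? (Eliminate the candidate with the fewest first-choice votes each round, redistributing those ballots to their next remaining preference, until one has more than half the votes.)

Round 1: Priya 8, Liam 5, Yara 0, Noor 6. Yara eliminated.
Round 2: Priya 8, Liam 5, Noor 6. Liam eliminated.
Round 3: Priya 8, Noor 11. Noor has a majority (≥10).

Noor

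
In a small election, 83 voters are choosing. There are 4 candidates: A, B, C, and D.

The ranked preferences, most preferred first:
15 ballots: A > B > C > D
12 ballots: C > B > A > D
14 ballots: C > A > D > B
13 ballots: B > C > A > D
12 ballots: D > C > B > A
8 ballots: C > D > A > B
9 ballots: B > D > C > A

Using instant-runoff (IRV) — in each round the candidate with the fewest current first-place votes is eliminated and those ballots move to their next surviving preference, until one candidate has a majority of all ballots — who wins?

Round 1: A 15, B 22, C 34, D 12. D eliminated.
Round 2: A 15, B 22, C 46. C has a majority (≥42).

C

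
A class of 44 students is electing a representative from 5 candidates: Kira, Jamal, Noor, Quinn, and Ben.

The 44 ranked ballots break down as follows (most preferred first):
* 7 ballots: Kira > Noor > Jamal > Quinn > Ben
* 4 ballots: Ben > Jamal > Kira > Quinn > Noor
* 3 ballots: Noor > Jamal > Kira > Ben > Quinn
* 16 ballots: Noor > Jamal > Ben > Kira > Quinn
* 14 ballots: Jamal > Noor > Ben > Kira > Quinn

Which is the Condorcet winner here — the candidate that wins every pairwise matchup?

Noor

Noor vs Kira: 33–11
Noor vs Jamal: 26–18
Noor vs Quinn: 40–4
Noor vs Ben: 40–4
Noor beats every other candidate.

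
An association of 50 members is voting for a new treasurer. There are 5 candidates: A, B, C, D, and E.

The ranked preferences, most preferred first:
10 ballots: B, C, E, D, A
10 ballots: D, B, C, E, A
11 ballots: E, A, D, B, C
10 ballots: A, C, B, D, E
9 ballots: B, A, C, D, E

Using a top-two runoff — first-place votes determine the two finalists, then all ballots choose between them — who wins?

Round 1 first-place votes: A 10, B 19, C 0, D 10, E 11. B and E advance.
Runoff: B is ranked above E on 39 ballots, E above B on 11.

B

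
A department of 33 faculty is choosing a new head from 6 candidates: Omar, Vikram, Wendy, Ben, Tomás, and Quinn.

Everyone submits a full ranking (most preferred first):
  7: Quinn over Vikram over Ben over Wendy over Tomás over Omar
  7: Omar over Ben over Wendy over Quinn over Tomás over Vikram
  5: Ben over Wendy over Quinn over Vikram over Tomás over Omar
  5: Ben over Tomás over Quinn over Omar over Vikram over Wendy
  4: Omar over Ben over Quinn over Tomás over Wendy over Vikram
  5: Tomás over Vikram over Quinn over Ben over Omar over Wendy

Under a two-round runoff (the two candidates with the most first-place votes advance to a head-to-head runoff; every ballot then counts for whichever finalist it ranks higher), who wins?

Round 1 first-place votes: Omar 11, Vikram 0, Wendy 0, Ben 10, Tomás 5, Quinn 7. Omar and Ben advance.
Runoff: Omar is ranked above Ben on 11 ballots, Ben above Omar on 22.

Ben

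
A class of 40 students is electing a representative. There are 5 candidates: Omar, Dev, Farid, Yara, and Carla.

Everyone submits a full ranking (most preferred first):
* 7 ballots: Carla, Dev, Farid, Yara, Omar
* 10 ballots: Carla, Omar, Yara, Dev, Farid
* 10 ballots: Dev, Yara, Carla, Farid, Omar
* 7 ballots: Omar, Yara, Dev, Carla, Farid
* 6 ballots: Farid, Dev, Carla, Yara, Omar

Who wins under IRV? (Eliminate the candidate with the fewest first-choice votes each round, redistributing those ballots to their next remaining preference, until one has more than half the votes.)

Dev

Round 1: Omar 7, Dev 10, Farid 6, Yara 0, Carla 17. Yara eliminated.
Round 2: Omar 7, Dev 10, Farid 6, Carla 17. Farid eliminated.
Round 3: Omar 7, Dev 16, Carla 17. Omar eliminated.
Round 4: Dev 23, Carla 17. Dev has a majority (≥21).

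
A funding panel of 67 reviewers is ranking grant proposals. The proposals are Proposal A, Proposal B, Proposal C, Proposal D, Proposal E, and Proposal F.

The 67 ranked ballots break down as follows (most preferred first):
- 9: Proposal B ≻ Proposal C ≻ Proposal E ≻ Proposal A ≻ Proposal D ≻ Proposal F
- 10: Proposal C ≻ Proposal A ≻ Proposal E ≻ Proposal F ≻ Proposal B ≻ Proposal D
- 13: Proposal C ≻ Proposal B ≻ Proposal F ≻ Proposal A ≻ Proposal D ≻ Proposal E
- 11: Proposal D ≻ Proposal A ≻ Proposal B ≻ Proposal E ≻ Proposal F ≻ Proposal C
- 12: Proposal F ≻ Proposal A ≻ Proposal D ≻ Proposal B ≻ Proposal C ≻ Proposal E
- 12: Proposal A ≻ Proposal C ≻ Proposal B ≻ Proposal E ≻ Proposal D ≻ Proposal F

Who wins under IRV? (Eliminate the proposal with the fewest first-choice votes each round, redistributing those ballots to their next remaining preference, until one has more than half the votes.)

Proposal A

Round 1: Proposal A 12, Proposal B 9, Proposal C 23, Proposal D 11, Proposal E 0, Proposal F 12. Proposal E eliminated.
Round 2: Proposal A 12, Proposal B 9, Proposal C 23, Proposal D 11, Proposal F 12. Proposal B eliminated.
Round 3: Proposal A 12, Proposal C 32, Proposal D 11, Proposal F 12. Proposal D eliminated.
Round 4: Proposal A 23, Proposal C 32, Proposal F 12. Proposal F eliminated.
Round 5: Proposal A 35, Proposal C 32. Proposal A has a majority (≥34).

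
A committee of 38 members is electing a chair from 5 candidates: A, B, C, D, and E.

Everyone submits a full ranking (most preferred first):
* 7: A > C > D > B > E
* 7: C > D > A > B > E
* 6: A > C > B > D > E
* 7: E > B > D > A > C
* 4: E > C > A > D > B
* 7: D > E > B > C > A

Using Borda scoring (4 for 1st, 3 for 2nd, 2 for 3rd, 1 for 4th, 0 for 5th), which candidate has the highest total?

A: 7×4 + 7×2 + 6×4 + 7×1 + 4×2 + 7×0 = 81
B: 7×1 + 7×1 + 6×2 + 7×3 + 4×0 + 7×2 = 61
C: 7×3 + 7×4 + 6×3 + 7×0 + 4×3 + 7×1 = 86
D: 7×2 + 7×3 + 6×1 + 7×2 + 4×1 + 7×4 = 87
E: 7×0 + 7×0 + 6×0 + 7×4 + 4×4 + 7×3 = 65

D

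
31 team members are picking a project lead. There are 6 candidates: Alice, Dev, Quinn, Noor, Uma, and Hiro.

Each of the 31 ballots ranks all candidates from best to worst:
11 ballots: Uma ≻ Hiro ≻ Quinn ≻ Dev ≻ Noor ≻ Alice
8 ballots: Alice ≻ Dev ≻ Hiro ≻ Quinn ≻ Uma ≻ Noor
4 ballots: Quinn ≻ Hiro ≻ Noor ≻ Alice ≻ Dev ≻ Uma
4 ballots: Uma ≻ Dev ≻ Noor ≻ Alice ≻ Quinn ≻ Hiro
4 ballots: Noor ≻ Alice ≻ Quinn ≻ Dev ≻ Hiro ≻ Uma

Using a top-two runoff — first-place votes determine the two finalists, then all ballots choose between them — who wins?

Round 1 first-place votes: Alice 8, Dev 0, Quinn 4, Noor 4, Uma 15, Hiro 0. Uma and Alice advance.
Runoff: Uma is ranked above Alice on 15 ballots, Alice above Uma on 16.

Alice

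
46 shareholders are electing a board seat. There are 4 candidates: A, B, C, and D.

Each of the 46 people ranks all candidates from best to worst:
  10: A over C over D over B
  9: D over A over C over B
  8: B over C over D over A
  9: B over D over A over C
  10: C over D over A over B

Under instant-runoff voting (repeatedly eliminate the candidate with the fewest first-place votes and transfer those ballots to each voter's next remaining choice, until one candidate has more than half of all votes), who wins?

Round 1: A 10, B 17, C 10, D 9. D eliminated.
Round 2: A 19, B 17, C 10. C eliminated.
Round 3: A 29, B 17. A has a majority (≥24).

A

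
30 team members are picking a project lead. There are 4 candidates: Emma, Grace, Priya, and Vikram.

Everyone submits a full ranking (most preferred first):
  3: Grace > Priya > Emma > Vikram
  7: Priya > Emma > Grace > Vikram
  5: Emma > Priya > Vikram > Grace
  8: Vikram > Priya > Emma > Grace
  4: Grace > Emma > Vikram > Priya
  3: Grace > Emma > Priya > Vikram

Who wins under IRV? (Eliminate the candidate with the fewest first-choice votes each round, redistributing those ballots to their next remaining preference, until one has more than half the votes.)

Round 1: Emma 5, Grace 10, Priya 7, Vikram 8. Emma eliminated.
Round 2: Grace 10, Priya 12, Vikram 8. Vikram eliminated.
Round 3: Grace 10, Priya 20. Priya has a majority (≥16).

Priya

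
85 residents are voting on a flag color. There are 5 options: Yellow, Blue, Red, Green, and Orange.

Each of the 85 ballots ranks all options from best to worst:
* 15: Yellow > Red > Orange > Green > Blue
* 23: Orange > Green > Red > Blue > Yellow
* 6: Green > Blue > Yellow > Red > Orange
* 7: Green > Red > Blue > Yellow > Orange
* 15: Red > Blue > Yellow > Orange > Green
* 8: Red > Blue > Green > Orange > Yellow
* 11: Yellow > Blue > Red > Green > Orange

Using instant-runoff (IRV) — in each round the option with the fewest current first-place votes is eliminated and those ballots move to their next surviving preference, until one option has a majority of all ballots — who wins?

Round 1: Yellow 26, Blue 0, Red 23, Green 13, Orange 23. Blue eliminated.
Round 2: Yellow 26, Red 23, Green 13, Orange 23. Green eliminated.
Round 3: Yellow 32, Red 30, Orange 23. Orange eliminated.
Round 4: Yellow 32, Red 53. Red has a majority (≥43).

Red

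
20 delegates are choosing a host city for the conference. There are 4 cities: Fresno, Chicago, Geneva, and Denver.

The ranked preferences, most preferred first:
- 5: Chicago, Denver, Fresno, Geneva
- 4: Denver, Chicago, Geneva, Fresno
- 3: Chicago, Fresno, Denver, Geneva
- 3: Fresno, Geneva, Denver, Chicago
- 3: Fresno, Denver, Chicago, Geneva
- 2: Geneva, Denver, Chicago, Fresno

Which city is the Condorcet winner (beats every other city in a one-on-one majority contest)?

Denver vs Fresno: 11–9
Denver vs Chicago: 12–8
Denver vs Geneva: 15–5
Denver beats every other city.

Denver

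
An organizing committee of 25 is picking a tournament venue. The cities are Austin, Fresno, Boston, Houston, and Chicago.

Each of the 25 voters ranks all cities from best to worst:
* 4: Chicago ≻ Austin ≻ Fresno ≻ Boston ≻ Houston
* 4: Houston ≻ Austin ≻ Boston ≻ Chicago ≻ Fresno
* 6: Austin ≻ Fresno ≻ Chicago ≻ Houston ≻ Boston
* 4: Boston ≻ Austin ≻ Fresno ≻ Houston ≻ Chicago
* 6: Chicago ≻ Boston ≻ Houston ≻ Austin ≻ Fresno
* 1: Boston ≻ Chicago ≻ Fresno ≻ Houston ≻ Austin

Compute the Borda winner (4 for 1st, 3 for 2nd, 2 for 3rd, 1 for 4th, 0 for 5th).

Austin

Austin: 4×3 + 4×3 + 6×4 + 4×3 + 6×1 + 1×0 = 66
Fresno: 4×2 + 4×0 + 6×3 + 4×2 + 6×0 + 1×2 = 36
Boston: 4×1 + 4×2 + 6×0 + 4×4 + 6×3 + 1×4 = 50
Houston: 4×0 + 4×4 + 6×1 + 4×1 + 6×2 + 1×1 = 39
Chicago: 4×4 + 4×1 + 6×2 + 4×0 + 6×4 + 1×3 = 59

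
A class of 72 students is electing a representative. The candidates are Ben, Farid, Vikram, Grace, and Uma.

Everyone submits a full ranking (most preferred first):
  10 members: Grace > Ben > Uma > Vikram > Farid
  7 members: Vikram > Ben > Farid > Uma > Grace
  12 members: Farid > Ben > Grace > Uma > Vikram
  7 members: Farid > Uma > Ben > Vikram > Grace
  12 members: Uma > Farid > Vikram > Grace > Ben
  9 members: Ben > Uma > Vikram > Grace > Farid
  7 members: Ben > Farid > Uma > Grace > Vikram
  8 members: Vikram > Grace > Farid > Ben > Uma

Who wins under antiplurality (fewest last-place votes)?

Last-place votes: Ben 12, Farid 19, Vikram 19, Grace 14, Uma 8.

Uma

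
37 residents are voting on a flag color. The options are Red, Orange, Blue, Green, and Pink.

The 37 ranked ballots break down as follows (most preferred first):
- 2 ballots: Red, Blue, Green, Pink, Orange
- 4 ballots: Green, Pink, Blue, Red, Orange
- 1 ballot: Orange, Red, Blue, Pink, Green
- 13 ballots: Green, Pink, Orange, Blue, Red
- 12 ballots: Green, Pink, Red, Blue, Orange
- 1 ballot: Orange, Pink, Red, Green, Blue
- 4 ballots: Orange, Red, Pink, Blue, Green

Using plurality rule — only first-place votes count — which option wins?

First-place votes: Red 2, Orange 6, Blue 0, Green 29, Pink 0.

Green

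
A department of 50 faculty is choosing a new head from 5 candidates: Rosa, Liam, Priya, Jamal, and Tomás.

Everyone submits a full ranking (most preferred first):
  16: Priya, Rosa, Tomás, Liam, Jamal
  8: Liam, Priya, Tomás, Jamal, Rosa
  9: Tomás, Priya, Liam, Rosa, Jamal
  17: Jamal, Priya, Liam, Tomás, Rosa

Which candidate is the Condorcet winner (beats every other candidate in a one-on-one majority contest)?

Priya vs Rosa: 50–0
Priya vs Liam: 42–8
Priya vs Jamal: 33–17
Priya vs Tomás: 41–9
Priya beats every other candidate.

Priya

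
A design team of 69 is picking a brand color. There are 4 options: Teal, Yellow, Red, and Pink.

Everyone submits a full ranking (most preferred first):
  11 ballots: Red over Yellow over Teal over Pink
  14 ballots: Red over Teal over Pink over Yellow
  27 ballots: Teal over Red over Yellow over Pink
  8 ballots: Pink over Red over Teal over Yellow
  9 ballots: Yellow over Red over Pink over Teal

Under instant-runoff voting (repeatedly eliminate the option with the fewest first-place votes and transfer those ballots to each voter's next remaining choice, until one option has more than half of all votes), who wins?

Round 1: Teal 27, Yellow 9, Red 25, Pink 8. Pink eliminated.
Round 2: Teal 27, Yellow 9, Red 33. Yellow eliminated.
Round 3: Teal 27, Red 42. Red has a majority (≥35).

Red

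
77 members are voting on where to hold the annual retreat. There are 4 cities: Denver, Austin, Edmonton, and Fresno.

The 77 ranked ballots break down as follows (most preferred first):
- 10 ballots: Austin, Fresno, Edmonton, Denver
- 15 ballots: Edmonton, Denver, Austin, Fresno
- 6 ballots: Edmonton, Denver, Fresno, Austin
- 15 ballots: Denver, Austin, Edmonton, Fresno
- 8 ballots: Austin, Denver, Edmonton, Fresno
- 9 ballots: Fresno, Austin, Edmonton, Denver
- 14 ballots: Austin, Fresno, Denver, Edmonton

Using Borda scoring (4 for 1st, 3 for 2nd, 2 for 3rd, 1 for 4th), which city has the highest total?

Denver: 10×1 + 15×3 + 6×3 + 15×4 + 8×3 + 9×1 + 14×2 = 194
Austin: 10×4 + 15×2 + 6×1 + 15×3 + 8×4 + 9×3 + 14×4 = 236
Edmonton: 10×2 + 15×4 + 6×4 + 15×2 + 8×2 + 9×2 + 14×1 = 182
Fresno: 10×3 + 15×1 + 6×2 + 15×1 + 8×1 + 9×4 + 14×3 = 158

Austin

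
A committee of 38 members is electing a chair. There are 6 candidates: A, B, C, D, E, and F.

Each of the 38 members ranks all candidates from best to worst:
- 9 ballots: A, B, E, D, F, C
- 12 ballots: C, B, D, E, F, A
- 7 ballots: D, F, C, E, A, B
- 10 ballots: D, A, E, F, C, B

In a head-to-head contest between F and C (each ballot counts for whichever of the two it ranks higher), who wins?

F is ranked above C on 26 ballots; C above F on 12.

F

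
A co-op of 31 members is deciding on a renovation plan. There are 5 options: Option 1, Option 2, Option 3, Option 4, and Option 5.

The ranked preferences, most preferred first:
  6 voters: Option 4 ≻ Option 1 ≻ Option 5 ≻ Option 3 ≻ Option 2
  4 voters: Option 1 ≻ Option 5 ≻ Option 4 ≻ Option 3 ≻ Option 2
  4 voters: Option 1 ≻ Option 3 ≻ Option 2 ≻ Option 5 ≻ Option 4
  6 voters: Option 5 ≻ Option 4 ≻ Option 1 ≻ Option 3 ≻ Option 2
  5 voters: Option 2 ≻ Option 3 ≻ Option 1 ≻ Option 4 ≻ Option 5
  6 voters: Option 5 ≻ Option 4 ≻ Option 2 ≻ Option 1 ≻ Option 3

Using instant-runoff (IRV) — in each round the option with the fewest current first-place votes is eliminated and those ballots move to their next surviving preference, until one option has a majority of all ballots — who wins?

Round 1: Option 1 8, Option 2 5, Option 3 0, Option 4 6, Option 5 12. Option 3 eliminated.
Round 2: Option 1 8, Option 2 5, Option 4 6, Option 5 12. Option 2 eliminated.
Round 3: Option 1 13, Option 4 6, Option 5 12. Option 4 eliminated.
Round 4: Option 1 19, Option 5 12. Option 1 has a majority (≥16).

Option 1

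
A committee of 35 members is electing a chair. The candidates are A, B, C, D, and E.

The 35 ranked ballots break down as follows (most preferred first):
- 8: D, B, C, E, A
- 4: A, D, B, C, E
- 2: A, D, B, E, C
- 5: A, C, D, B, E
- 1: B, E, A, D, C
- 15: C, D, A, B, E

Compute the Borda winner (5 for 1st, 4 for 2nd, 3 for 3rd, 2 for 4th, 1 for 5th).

D

A: 8×1 + 4×5 + 2×5 + 5×5 + 1×3 + 15×3 = 111
B: 8×4 + 4×3 + 2×3 + 5×2 + 1×5 + 15×2 = 95
C: 8×3 + 4×2 + 2×1 + 5×4 + 1×1 + 15×5 = 130
D: 8×5 + 4×4 + 2×4 + 5×3 + 1×2 + 15×4 = 141
E: 8×2 + 4×1 + 2×2 + 5×1 + 1×4 + 15×1 = 48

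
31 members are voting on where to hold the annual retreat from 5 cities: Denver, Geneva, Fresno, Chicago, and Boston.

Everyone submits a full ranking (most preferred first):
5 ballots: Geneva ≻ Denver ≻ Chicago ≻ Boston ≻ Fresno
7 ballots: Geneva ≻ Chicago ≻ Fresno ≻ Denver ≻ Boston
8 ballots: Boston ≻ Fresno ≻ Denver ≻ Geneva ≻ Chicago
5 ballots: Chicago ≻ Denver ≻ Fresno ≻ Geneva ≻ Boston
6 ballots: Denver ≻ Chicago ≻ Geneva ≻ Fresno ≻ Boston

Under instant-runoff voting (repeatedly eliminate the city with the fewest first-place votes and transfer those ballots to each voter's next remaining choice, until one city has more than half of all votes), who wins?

Denver

Round 1: Denver 6, Geneva 12, Fresno 0, Chicago 5, Boston 8. Fresno eliminated.
Round 2: Denver 6, Geneva 12, Chicago 5, Boston 8. Chicago eliminated.
Round 3: Denver 11, Geneva 12, Boston 8. Boston eliminated.
Round 4: Denver 19, Geneva 12. Denver has a majority (≥16).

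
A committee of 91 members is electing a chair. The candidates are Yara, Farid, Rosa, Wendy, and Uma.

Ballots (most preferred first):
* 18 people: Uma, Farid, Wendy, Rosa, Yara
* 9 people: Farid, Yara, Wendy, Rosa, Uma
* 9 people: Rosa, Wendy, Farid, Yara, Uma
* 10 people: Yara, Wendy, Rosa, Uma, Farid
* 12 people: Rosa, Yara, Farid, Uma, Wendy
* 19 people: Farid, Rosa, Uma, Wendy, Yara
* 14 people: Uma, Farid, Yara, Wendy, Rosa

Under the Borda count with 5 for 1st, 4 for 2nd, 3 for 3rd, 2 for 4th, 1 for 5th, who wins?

Farid

Yara: 18×1 + 9×4 + 9×2 + 10×5 + 12×4 + 19×1 + 14×3 = 231
Farid: 18×4 + 9×5 + 9×3 + 10×1 + 12×3 + 19×5 + 14×4 = 341
Rosa: 18×2 + 9×2 + 9×5 + 10×3 + 12×5 + 19×4 + 14×1 = 279
Wendy: 18×3 + 9×3 + 9×4 + 10×4 + 12×1 + 19×2 + 14×2 = 235
Uma: 18×5 + 9×1 + 9×1 + 10×2 + 12×2 + 19×3 + 14×5 = 279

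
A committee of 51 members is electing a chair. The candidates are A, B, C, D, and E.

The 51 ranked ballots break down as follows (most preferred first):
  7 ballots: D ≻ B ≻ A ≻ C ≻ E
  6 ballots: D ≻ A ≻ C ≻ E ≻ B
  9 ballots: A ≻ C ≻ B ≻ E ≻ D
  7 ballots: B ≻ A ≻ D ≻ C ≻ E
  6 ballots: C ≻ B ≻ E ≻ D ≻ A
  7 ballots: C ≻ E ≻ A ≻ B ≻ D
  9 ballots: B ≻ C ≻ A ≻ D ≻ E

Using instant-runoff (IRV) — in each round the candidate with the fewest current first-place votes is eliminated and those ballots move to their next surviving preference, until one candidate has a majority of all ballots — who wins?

C

Round 1: A 9, B 16, C 13, D 13, E 0. E eliminated.
Round 2: A 9, B 16, C 13, D 13. A eliminated.
Round 3: B 16, C 22, D 13. D eliminated.
Round 4: B 23, C 28. C has a majority (≥26).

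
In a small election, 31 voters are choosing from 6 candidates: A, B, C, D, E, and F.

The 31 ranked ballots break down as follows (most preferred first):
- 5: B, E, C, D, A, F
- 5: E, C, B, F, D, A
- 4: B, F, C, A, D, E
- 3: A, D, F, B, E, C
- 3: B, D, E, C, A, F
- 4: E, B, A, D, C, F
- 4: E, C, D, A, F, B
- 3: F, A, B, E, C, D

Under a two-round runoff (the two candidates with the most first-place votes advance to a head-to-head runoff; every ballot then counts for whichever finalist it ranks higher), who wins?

B

Round 1 first-place votes: A 3, B 12, C 0, D 0, E 13, F 3. E and B advance.
Runoff: E is ranked above B on 13 ballots, B above E on 18.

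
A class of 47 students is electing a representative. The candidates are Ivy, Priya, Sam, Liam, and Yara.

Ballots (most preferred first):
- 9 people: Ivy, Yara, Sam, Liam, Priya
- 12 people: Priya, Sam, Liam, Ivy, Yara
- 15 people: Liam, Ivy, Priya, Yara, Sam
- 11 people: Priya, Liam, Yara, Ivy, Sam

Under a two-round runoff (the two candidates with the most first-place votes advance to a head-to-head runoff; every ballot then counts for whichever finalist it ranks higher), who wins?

Liam

Round 1 first-place votes: Ivy 9, Priya 23, Sam 0, Liam 15, Yara 0. Priya and Liam advance.
Runoff: Priya is ranked above Liam on 23 ballots, Liam above Priya on 24.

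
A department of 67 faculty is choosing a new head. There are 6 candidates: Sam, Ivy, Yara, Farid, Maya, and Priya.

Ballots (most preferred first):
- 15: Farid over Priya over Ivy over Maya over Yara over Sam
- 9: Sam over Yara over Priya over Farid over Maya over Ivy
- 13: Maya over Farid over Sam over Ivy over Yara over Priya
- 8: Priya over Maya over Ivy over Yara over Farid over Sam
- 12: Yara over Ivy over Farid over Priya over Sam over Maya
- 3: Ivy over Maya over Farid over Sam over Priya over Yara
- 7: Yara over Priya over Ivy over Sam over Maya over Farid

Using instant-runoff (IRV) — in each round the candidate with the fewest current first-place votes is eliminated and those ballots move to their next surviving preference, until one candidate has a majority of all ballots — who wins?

Round 1: Sam 9, Ivy 3, Yara 19, Farid 15, Maya 13, Priya 8. Ivy eliminated.
Round 2: Sam 9, Yara 19, Farid 15, Maya 16, Priya 8. Priya eliminated.
Round 3: Sam 9, Yara 19, Farid 15, Maya 24. Sam eliminated.
Round 4: Yara 28, Farid 15, Maya 24. Farid eliminated.
Round 5: Yara 28, Maya 39. Maya has a majority (≥34).

Maya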